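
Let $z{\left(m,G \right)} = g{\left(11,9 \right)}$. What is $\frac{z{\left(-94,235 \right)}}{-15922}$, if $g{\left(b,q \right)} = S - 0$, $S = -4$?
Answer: $\frac{2}{7961} \approx 0.00025122$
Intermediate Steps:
$g{\left(b,q \right)} = -4$ ($g{\left(b,q \right)} = -4 - 0 = -4 + 0 = -4$)
$z{\left(m,G \right)} = -4$
$\frac{z{\left(-94,235 \right)}}{-15922} = - \frac{4}{-15922} = \left(-4\right) \left(- \frac{1}{15922}\right) = \frac{2}{7961}$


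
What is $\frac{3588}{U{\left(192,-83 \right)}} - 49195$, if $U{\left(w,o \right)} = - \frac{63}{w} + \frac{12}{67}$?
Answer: $- \frac{15606983}{213} \approx -73272.0$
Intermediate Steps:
$U{\left(w,o \right)} = \frac{12}{67} - \frac{63}{w}$ ($U{\left(w,o \right)} = - \frac{63}{w} + 12 \cdot \frac{1}{67} = - \frac{63}{w} + \frac{12}{67} = \frac{12}{67} - \frac{63}{w}$)
$\frac{3588}{U{\left(192,-83 \right)}} - 49195 = \frac{3588}{\frac{12}{67} - \frac{63}{192}} - 49195 = \frac{3588}{\frac{12}{67} - \frac{21}{64}} - 49195 = \frac{3588}{- \frac{639}{4288}} - 49195 = 3588 \left(- \frac{4288}{639}\right) - 49195 = - \frac{5128448}{213} - 49195 = - \frac{15606983}{213}$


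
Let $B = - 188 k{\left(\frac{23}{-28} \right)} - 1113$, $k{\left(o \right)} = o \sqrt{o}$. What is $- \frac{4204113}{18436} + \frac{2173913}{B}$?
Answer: $- \frac{68459212382163171}{31829163513356} - \frac{32899999342 i \sqrt{161}}{1726467971} \approx -2150.8 - 241.8 i$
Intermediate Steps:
$k{\left(o \right)} = o^{\frac{3}{2}}$
$B = -1113 + \frac{1081 i \sqrt{161}}{98}$ ($B = - 188 \left(\frac{23}{-28}\right)^{\frac{3}{2}} - 1113 = - 188 \left(23 \left(- \frac{1}{28}\right)\right)^{\frac{3}{2}} - 1113 = - 188 \left(- \frac{23}{28}\right)^{\frac{3}{2}} - 1113 = - 188 \left(- \frac{23 i \sqrt{161}}{392}\right) - 1113 = \frac{1081 i \sqrt{161}}{98} - 1113 = -1113 + \frac{1081 i \sqrt{161}}{98} \approx -1113.0 + 139.96 i$)
$- \frac{4204113}{18436} + \frac{2173913}{B} = - \frac{4204113}{18436} + \frac{2173913}{-1113 + \frac{1081 i \sqrt{161}}{98}}$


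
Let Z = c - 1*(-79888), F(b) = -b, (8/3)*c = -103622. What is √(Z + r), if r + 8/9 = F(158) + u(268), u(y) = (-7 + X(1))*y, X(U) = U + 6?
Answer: √1471351/6 ≈ 202.17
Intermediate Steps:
X(U) = 6 + U
c = -155433/4 (c = (3/8)*(-103622) = -155433/4 ≈ -38858.)
u(y) = 0 (u(y) = (-7 + (6 + 1))*y = (-7 + 7)*y = 0*y = 0)
r = -1430/9 (r = -8/9 + (-1*158 + 0) = -8/9 + (-158 + 0) = -8/9 - 158 = -1430/9 ≈ -158.89)
Z = 164119/4 (Z = -155433/4 - 1*(-79888) = -155433/4 + 79888 = 164119/4 ≈ 41030.)
√(Z + r) = √(164119/4 - 1430/9) = √(1471351/36) = √1471351/6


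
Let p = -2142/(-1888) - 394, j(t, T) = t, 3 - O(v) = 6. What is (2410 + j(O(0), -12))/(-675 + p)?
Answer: -2272208/1008065 ≈ -2.2540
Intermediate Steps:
O(v) = -3 (O(v) = 3 - 1*6 = 3 - 6 = -3)
p = -370865/944 (p = -2142*(-1/1888) - 394 = 1071/944 - 394 = -370865/944 ≈ -392.87)
(2410 + j(O(0), -12))/(-675 + p) = (2410 - 3)/(-675 - 370865/944) = 2407/(-1008065/944) = 2407*(-944/1008065) = -2272208/1008065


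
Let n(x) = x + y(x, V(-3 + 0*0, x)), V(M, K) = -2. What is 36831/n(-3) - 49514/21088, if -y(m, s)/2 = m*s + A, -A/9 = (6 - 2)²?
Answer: 127195801/959504 ≈ 132.56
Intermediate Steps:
A = -144 (A = -9*(6 - 2)² = -9*4² = -9*16 = -144)
y(m, s) = 288 - 2*m*s (y(m, s) = -2*(m*s - 144) = -2*(-144 + m*s) = 288 - 2*m*s)
n(x) = 288 + 5*x (n(x) = x + (288 - 2*x*(-2)) = x + (288 + 4*x) = 288 + 5*x)
36831/n(-3) - 49514/21088 = 36831/(288 + 5*(-3)) - 49514/21088 = 36831/(288 - 15) - 49514*1/21088 = 36831/273 - 24757/10544 = 36831*(1/273) - 24757/10544 = 12277/91 - 24757/10544 = 127195801/959504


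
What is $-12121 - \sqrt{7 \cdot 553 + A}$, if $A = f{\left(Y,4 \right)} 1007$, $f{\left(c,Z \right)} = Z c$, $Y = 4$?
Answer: $-12121 - \sqrt{19983} \approx -12262.0$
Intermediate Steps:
$A = 16112$ ($A = 4 \cdot 4 \cdot 1007 = 16 \cdot 1007 = 16112$)
$-12121 - \sqrt{7 \cdot 553 + A} = -12121 - \sqrt{7 \cdot 553 + 16112} = -12121 - \sqrt{3871 + 16112} = -12121 - \sqrt{19983}$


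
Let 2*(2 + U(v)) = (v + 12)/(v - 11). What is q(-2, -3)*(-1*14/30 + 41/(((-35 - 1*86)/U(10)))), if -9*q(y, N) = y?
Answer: 14296/16335 ≈ 0.87518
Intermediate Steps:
U(v) = -2 + (12 + v)/(2*(-11 + v)) (U(v) = -2 + ((v + 12)/(v - 11))/2 = -2 + ((12 + v)/(-11 + v))/2 = -2 + (12 + v)/(2*(-11 + v)))
q(y, N) = -y/9
q(-2, -3)*(-1*14/30 + 41/(((-35 - 1*86)/U(10)))) = (-⅑*(-2))*(-1*14/30 + 41/(((-35 - 1*86)/(((56 - 3*10)/(2*(-11 + 10))))))) = 2*(-14*1/30 + 41/(((-35 - 86)/(((½)*(56 - 30)/(-1))))))/9 = 2*(-7/15 + 41/((-121/((½)*(-1)*26))))/9 = 2*(-7/15 + 41/((-121/(-13))))/9 = 2*(-7/15 + 41/((-121*(-1/13))))/9 = 2*(-7/15 + 41/(121/13))/9 = 2*(-7/15 + 41*(13/121))/9 = 2*(-7/15 + 533/121)/9 = (2/9)*(7148/1815) = 14296/16335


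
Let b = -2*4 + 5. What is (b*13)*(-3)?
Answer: 117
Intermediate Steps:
b = -3 (b = -8 + 5 = -3)
(b*13)*(-3) = -3*13*(-3) = -39*(-3) = 117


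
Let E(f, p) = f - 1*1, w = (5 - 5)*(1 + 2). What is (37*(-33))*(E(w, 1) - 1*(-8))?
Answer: -8547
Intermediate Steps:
w = 0 (w = 0*3 = 0)
E(f, p) = -1 + f (E(f, p) = f - 1 = -1 + f)
(37*(-33))*(E(w, 1) - 1*(-8)) = (37*(-33))*((-1 + 0) - 1*(-8)) = -1221*(-1 + 8) = -1221*7 = -8547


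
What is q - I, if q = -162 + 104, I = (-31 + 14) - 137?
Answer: 96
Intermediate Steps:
I = -154 (I = -17 - 137 = -154)
q = -58
q - I = -58 - 1*(-154) = -58 + 154 = 96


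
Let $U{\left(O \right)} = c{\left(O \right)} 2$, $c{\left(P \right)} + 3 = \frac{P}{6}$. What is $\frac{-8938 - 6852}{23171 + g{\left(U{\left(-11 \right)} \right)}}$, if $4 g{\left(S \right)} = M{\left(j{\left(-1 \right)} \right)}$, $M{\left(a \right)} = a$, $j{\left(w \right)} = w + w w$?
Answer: $- \frac{15790}{23171} \approx -0.68146$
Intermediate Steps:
$c{\left(P \right)} = -3 + \frac{P}{6}$
$U{\left(O \right)} = -6 + \frac{O}{3}$ ($U{\left(O \right)} = \left(-3 + \frac{O}{6}\right) 2 = -6 + \frac{O}{3}$)
$j{\left(w \right)} = w + w^{2}$
$g{\left(S \right)} = 0$ ($g{\left(S \right)} = \frac{\left(-1\right) \left(1 - 1\right)}{4} = \frac{\left(-1\right) 0}{4} = \frac{1}{4} \cdot 0 = 0$)
$\frac{-8938 - 6852}{23171 + g{\left(U{\left(-11 \right)} \right)}} = \frac{-8938 - 6852}{23171 + 0} = \frac{-8938 + \left(-20885 + 14033\right)}{23171} = \left(-8938 - 6852\right) \frac{1}{23171} = \left(-15790\right) \frac{1}{23171} = - \frac{15790}{23171}$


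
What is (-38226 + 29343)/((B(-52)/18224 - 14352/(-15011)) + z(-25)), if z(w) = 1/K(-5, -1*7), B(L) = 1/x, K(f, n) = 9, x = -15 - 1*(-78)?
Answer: -3001811155056/360640033 ≈ -8323.6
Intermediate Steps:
x = 63 (x = -15 + 78 = 63)
B(L) = 1/63
z(w) = ⅑ (z(w) = 1/9 = ⅑)
(-38226 + 29343)/((B(-52)/18224 - 14352/(-15011)) + z(-25)) = (-38226 + 29343)/(((1/63)/18224 - 14352/(-15011)) + ⅑) = -8883/(((1/63)*(1/18224) - 14352*(-1/15011)) + ⅑) = -8883/((1/1148112 + 14352/15011) + ⅑) = -8883/(969277555/1013782896 + ⅑) = -8883/360640033/337927632 = -8883*337927632/360640033 = -3001811155056/360640033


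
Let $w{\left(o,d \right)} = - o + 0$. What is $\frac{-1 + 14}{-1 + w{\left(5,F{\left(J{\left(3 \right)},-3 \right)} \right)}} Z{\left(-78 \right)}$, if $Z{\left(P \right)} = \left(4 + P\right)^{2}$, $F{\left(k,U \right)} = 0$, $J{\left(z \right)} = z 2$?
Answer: $- \frac{35594}{3} \approx -11865.0$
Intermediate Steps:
$J{\left(z \right)} = 2 z$
$w{\left(o,d \right)} = - o$
$\frac{-1 + 14}{-1 + w{\left(5,F{\left(J{\left(3 \right)},-3 \right)} \right)}} Z{\left(-78 \right)} = \frac{-1 + 14}{-1 - 5} \left(4 - 78\right)^{2} = \frac{13}{-1 - 5} \left(-74\right)^{2} = \frac{13}{-6} \cdot 5476 = 13 \left(- \frac{1}{6}\right) 5476 = \left(- \frac{13}{6}\right) 5476 = - \frac{35594}{3}$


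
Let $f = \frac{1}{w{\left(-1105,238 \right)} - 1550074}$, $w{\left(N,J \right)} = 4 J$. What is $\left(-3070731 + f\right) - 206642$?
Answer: $- \frac{5077050616507}{1549122} \approx -3.2774 \cdot 10^{6}$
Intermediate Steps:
$f = - \frac{1}{1549122}$ ($f = \frac{1}{4 \cdot 238 - 1550074} = \frac{1}{952 - 1550074} = \frac{1}{-1549122} = - \frac{1}{1549122} \approx -6.4553 \cdot 10^{-7}$)
$\left(-3070731 + f\right) - 206642 = \left(-3070731 - \frac{1}{1549122}\right) - 206642 = - \frac{4756936948183}{1549122} - 206642 = - \frac{5077050616507}{1549122}$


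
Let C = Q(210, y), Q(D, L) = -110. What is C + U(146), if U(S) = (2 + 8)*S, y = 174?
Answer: 1350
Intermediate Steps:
U(S) = 10*S
C = -110
C + U(146) = -110 + 10*146 = -110 + 1460 = 1350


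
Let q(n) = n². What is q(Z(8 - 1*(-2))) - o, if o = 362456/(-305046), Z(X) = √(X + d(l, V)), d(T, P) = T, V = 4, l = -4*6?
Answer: -1954094/152523 ≈ -12.812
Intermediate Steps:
l = -24
Z(X) = √(-24 + X) (Z(X) = √(X - 24) = √(-24 + X))
o = -181228/152523 (o = 362456*(-1/305046) = -181228/152523 ≈ -1.1882)
q(Z(8 - 1*(-2))) - o = (√(-24 + (8 - 1*(-2))))² - 1*(-181228/152523) = (√(-24 + (8 + 2)))² + 181228/152523 = (√(-24 + 10))² + 181228/152523 = (√(-14))² + 181228/152523 = (I*√14)² + 181228/152523 = -14 + 181228/152523 = -1954094/152523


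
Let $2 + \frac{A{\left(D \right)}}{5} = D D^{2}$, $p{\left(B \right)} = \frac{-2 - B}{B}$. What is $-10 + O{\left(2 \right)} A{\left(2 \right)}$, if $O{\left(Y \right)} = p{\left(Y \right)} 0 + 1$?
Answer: $20$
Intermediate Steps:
$p{\left(B \right)} = \frac{-2 - B}{B}$
$O{\left(Y \right)} = 1$ ($O{\left(Y \right)} = \frac{-2 - Y}{Y} 0 + 1 = 0 + 1 = 1$)
$A{\left(D \right)} = -10 + 5 D^{3}$ ($A{\left(D \right)} = -10 + 5 D D^{2} = -10 + 5 D^{3}$)
$-10 + O{\left(2 \right)} A{\left(2 \right)} = -10 + 1 \left(-10 + 5 \cdot 2^{3}\right) = -10 + 1 \left(-10 + 5 \cdot 8\right) = -10 + 1 \left(-10 + 40\right) = -10 + 1 \cdot 30 = -10 + 30 = 20$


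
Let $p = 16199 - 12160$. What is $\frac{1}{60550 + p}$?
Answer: $\frac{1}{64589} \approx 1.5483 \cdot 10^{-5}$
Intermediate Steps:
$p = 4039$ ($p = 16199 - 12160 = 4039$)
$\frac{1}{60550 + p} = \frac{1}{60550 + 4039} = \frac{1}{64589}$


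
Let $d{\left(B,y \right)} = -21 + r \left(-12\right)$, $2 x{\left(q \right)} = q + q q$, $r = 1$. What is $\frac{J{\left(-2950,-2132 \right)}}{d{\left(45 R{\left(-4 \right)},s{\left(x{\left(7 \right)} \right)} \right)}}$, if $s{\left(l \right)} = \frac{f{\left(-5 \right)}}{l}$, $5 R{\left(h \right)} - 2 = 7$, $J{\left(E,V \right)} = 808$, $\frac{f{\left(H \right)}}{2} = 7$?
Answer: $- \frac{808}{33} \approx -24.485$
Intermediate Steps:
$f{\left(H \right)} = 14$ ($f{\left(H \right)} = 2 \cdot 7 = 14$)
$x{\left(q \right)} = \frac{q}{2} + \frac{q^{2}}{2}$ ($x{\left(q \right)} = \frac{q + q q}{2} = \frac{q + q^{2}}{2} = \frac{q}{2} + \frac{q^{2}}{2}$)
$R{\left(h \right)} = \frac{9}{5}$ ($R{\left(h \right)} = \frac{2}{5} + \frac{1}{5} \cdot 7 = \frac{2}{5} + \frac{7}{5} = \frac{9}{5}$)
$s{\left(l \right)} = \frac{14}{l}$
$d{\left(B,y \right)} = -33$ ($d{\left(B,y \right)} = -21 + 1 \left(-12\right) = -21 - 12 = -33$)
$\frac{J{\left(-2950,-2132 \right)}}{d{\left(45 R{\left(-4 \right)},s{\left(x{\left(7 \right)} \right)} \right)}} = \frac{808}{-33} = 808 \left(- \frac{1}{33}\right) = - \frac{808}{33}$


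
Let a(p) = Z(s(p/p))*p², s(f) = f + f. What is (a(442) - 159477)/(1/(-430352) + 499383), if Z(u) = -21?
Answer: -1834212296592/214910472815 ≈ -8.5348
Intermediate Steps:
s(f) = 2*f
a(p) = -21*p²
(a(442) - 159477)/(1/(-430352) + 499383) = (-21*442² - 159477)/(1/(-430352) + 499383) = (-21*195364 - 159477)/(-1/430352 + 499383) = (-4102644 - 159477)/(214910472815/430352) = -4262121*430352/214910472815 = -1834212296592/214910472815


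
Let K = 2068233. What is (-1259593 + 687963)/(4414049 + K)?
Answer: -285815/3241141 ≈ -0.088183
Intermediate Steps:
(-1259593 + 687963)/(4414049 + K) = (-1259593 + 687963)/(4414049 + 2068233) = -571630/6482282 = -571630*1/6482282 = -285815/3241141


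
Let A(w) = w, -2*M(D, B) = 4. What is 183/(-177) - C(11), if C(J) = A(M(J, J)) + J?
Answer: -592/59 ≈ -10.034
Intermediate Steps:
M(D, B) = -2 (M(D, B) = -1/2*4 = -2)
C(J) = -2 + J
183/(-177) - C(11) = 183/(-177) - (-2 + 11) = 183*(-1/177) - 1*9 = -61/59 - 9 = -592/59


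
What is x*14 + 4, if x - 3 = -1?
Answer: 32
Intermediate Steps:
x = 2 (x = 3 - 1 = 2)
x*14 + 4 = 2*14 + 4 = 28 + 4 = 32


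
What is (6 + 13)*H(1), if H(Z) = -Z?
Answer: -19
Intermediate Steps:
(6 + 13)*H(1) = (6 + 13)*(-1*1) = 19*(-1) = -19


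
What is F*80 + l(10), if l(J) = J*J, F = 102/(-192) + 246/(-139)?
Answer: -23375/278 ≈ -84.083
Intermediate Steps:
F = -10235/4448 (F = 102*(-1/192) + 246*(-1/139) = -17/32 - 246/139 = -10235/4448 ≈ -2.3010)
l(J) = J²
F*80 + l(10) = -10235/4448*80 + 10² = -51175/278 + 100 = -23375/278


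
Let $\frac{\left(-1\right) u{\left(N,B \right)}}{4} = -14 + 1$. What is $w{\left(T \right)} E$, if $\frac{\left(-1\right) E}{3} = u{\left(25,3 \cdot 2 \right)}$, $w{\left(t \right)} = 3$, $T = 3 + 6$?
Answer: $-468$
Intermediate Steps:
$T = 9$
$u{\left(N,B \right)} = 52$ ($u{\left(N,B \right)} = - 4 \left(-14 + 1\right) = \left(-4\right) \left(-13\right) = 52$)
$E = -156$ ($E = \left(-3\right) 52 = -156$)
$w{\left(T \right)} E = 3 \left(-156\right) = -468$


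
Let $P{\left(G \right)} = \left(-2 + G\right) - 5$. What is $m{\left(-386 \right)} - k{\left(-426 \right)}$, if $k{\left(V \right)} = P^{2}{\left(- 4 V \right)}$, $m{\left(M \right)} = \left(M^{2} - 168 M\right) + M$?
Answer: $-2666351$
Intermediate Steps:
$P{\left(G \right)} = -7 + G$
$m{\left(M \right)} = M^{2} - 167 M$
$k{\left(V \right)} = \left(-7 - 4 V\right)^{2}$
$m{\left(-386 \right)} - k{\left(-426 \right)} = - 386 \left(-167 - 386\right) - \left(7 + 4 \left(-426\right)\right)^{2} = \left(-386\right) \left(-553\right) - \left(7 - 1704\right)^{2} = 213458 - \left(-1697\right)^{2} = 213458 - 2879809 = -2666351$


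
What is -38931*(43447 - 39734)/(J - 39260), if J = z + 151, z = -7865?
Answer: 48183601/15658 ≈ 3077.3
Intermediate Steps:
J = -7714 (J = -7865 + 151 = -7714)
-38931*(43447 - 39734)/(J - 39260) = -38931*(43447 - 39734)/(-7714 - 39260) = -38931/((-46974/3713)) = -38931/((-46974*1/3713)) = -38931/(-46974/3713) = -38931*(-3713/46974) = 48183601/15658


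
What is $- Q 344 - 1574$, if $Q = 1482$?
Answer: $-511382$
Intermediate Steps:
$- Q 344 - 1574 = \left(-1\right) 1482 \cdot 344 - 1574 = \left(-1482\right) 344 - 1574 = -509808 - 1574 = -511382$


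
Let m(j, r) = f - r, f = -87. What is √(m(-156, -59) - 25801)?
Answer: I*√25829 ≈ 160.71*I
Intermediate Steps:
m(j, r) = -87 - r
√(m(-156, -59) - 25801) = √((-87 - 1*(-59)) - 25801) = √((-87 + 59) - 25801) = √(-28 - 25801) = √(-25829) = I*√25829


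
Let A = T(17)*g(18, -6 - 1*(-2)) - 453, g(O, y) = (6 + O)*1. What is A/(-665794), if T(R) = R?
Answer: 45/665794 ≈ 6.7589e-5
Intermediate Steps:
g(O, y) = 6 + O
A = -45 (A = 17*(6 + 18) - 453 = 17*24 - 453 = 408 - 453 = -45)
A/(-665794) = -45/(-665794) = -45*(-1/665794) = 45/665794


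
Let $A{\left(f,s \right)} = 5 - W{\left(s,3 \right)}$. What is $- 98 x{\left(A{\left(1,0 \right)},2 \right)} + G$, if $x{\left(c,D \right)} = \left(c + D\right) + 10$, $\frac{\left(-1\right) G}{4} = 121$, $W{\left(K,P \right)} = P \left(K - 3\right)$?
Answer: $-3032$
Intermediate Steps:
$W{\left(K,P \right)} = P \left(-3 + K\right)$
$G = -484$ ($G = \left(-4\right) 121 = -484$)
$A{\left(f,s \right)} = 14 - 3 s$ ($A{\left(f,s \right)} = 5 - 3 \left(-3 + s\right) = 5 - \left(-9 + 3 s\right) = 14 - 3 s$)
$x{\left(c,D \right)} = 10 + D + c$ ($x{\left(c,D \right)} = \left(D + c\right) + 10 = 10 + D + c$)
$- 98 x{\left(A{\left(1,0 \right)},2 \right)} + G = - 98 \left(10 + 2 + \left(14 - 0\right)\right) - 484 = - 98 \left(10 + 2 + \left(14 + 0\right)\right) - 484 = - 98 \left(10 + 2 + 14\right) - 484 = \left(-98\right) 26 - 484 = -2548 - 484 = -3032$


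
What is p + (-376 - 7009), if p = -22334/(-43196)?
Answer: -159490063/21598 ≈ -7384.5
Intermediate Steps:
p = 11167/21598 (p = -22334*(-1/43196) = 11167/21598 ≈ 0.51704)
p + (-376 - 7009) = 11167/21598 + (-376 - 7009) = 11167/21598 - 7385 = -159490063/21598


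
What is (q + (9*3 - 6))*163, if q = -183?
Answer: -26406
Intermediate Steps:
(q + (9*3 - 6))*163 = (-183 + (9*3 - 6))*163 = (-183 + (27 - 6))*163 = (-183 + 21)*163 = -162*163 = -26406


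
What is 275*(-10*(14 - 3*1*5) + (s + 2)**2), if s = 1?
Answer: 5225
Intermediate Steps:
275*(-10*(14 - 3*1*5) + (s + 2)**2) = 275*(-10*(14 - 3*1*5) + (1 + 2)**2) = 275*(-10*(14 - 3*5) + 3**2) = 275*(-10*(14 - 1*15) + 9) = 275*(-10*(14 - 15) + 9) = 275*(-10*(-1) + 9) = 275*(10 + 9) = 275*19 = 5225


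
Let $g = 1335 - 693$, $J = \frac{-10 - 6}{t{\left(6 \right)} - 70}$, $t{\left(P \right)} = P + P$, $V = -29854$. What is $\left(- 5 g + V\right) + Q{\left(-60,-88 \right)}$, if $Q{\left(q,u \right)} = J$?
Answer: $- \frac{958848}{29} \approx -33064.0$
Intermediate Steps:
$t{\left(P \right)} = 2 P$
$J = \frac{8}{29}$ ($J = \frac{-10 - 6}{2 \cdot 6 - 70} = - \frac{16}{12 - 70} = - \frac{16}{-58} = \left(-16\right) \left(- \frac{1}{58}\right) = \frac{8}{29} \approx 0.27586$)
$g = 642$ ($g = 1335 - 693 = 642$)
$Q{\left(q,u \right)} = \frac{8}{29}$
$\left(- 5 g + V\right) + Q{\left(-60,-88 \right)} = \left(\left(-5\right) 642 - 29854\right) + \frac{8}{29} = \left(-3210 - 29854\right) + \frac{8}{29} = -33064 + \frac{8}{29} = - \frac{958848}{29}$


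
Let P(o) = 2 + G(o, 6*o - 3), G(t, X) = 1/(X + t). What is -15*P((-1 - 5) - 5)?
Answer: -477/16 ≈ -29.813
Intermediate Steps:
P(o) = 2 + 1/(-3 + 7*o) (P(o) = 2 + 1/((6*o - 3) + o) = 2 + 1/((-3 + 6*o) + o) = 2 + 1/(-3 + 7*o))
-15*P((-1 - 5) - 5) = -15*(-5 + 14*((-1 - 5) - 5))/(-3 + 7*((-1 - 5) - 5)) = -15*(-5 + 14*(-6 - 5))/(-3 + 7*(-6 - 5)) = -15*(-5 + 14*(-11))/(-3 + 7*(-11)) = -15*(-5 - 154)/(-3 - 77) = -15*(-159)/(-80) = -(-3)*(-159)/16 = -15*159/80 = -477/16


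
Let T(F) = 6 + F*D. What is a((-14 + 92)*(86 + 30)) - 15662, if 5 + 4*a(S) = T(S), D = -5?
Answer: -107887/4 ≈ -26972.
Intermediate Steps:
T(F) = 6 - 5*F (T(F) = 6 + F*(-5) = 6 - 5*F)
a(S) = 1/4 - 5*S/4 (a(S) = -5/4 + (6 - 5*S)/4 = -5/4 + (3/2 - 5*S/4) = 1/4 - 5*S/4)
a((-14 + 92)*(86 + 30)) - 15662 = (1/4 - 5*(-14 + 92)*(86 + 30)/4) - 15662 = (1/4 - 195*116/2) - 15662 = (1/4 - 5/4*9048) - 15662 = (1/4 - 11310) - 15662 = -45239/4 - 15662 = -107887/4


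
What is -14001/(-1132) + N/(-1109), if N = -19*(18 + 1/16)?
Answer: 63662389/5021552 ≈ 12.678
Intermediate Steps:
N = -5491/16 (N = -19*(18 + 1/16) = -19*289/16 = -5491/16 ≈ -343.19)
-14001/(-1132) + N/(-1109) = -14001/(-1132) - 5491/16/(-1109) = -14001*(-1/1132) - 5491/16*(-1/1109) = 14001/1132 + 5491/17744 = 63662389/5021552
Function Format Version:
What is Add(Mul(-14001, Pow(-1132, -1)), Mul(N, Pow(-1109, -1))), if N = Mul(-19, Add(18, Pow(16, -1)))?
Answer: Rational(63662389, 5021552) ≈ 12.678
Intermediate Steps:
N = Rational(-5491, 16) (N = Mul(-19, Add(18, Rational(1, 16))) = Mul(-19, Rational(289, 16)) = Rational(-5491, 16) ≈ -343.19)
Add(Mul(-14001, Pow(-1132, -1)), Mul(N, Pow(-1109, -1))) = Add(Mul(-14001, Pow(-1132, -1)), Mul(Rational(-5491, 16), Pow(-1109, -1))) = Add(Mul(-14001, Rational(-1, 1132)), Mul(Rational(-5491, 16), Rational(-1, 1109))) = Add(Rational(14001, 1132), Rational(5491, 17744)) = Rational(63662389, 5021552)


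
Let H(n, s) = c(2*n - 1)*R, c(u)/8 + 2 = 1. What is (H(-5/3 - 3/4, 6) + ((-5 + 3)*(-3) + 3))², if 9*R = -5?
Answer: 14641/81 ≈ 180.75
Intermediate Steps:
R = -5/9 (R = (⅑)*(-5) = -5/9 ≈ -0.55556)
c(u) = -8 (c(u) = -16 + 8*1 = -16 + 8 = -8)
H(n, s) = 40/9 (H(n, s) = -8*(-5/9) = 40/9)
(H(-5/3 - 3/4, 6) + ((-5 + 3)*(-3) + 3))² = (40/9 + ((-5 + 3)*(-3) + 3))² = (40/9 + (-2*(-3) + 3))² = (40/9 + (6 + 3))² = (40/9 + 9)² = (121/9)² = 14641/81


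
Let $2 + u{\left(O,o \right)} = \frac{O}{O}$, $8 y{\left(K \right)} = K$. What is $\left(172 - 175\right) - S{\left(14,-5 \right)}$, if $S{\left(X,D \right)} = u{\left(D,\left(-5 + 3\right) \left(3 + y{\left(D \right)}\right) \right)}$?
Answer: $-2$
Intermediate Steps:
$y{\left(K \right)} = \frac{K}{8}$
$u{\left(O,o \right)} = -1$ ($u{\left(O,o \right)} = -2 + \frac{O}{O} = -2 + 1 = -1$)
$S{\left(X,D \right)} = -1$
$\left(172 - 175\right) - S{\left(14,-5 \right)} = \left(172 - 175\right) - -1 = -3 + 1 = -2$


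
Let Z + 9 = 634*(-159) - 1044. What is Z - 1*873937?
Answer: -975796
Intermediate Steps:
Z = -101859 (Z = -9 + (634*(-159) - 1044) = -9 + (-100806 - 1044) = -9 - 101850 = -101859)
Z - 1*873937 = -101859 - 1*873937 = -101859 - 873937 = -975796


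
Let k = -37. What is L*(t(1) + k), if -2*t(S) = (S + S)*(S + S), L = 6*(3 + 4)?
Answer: -1638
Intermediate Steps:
L = 42 (L = 6*7 = 42)
t(S) = -2*S² (t(S) = -(S + S)*(S + S)/2 = -2*S*2*S/2 = -2*S²)
L*(t(1) + k) = 42*(-2*1² - 37) = 42*(-2*1 - 37) = 42*(-2 - 37) = 42*(-39) = -1638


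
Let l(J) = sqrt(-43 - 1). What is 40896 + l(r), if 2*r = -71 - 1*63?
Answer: 40896 + 2*I*sqrt(11) ≈ 40896.0 + 6.6332*I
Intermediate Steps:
r = -67 (r = (-71 - 1*63)/2 = (-71 - 63)/2 = (1/2)*(-134) = -67)
l(J) = 2*I*sqrt(11) (l(J) = sqrt(-44) = 2*I*sqrt(11))
40896 + l(r) = 40896 + 2*I*sqrt(11)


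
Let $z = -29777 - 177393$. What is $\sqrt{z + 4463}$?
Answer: $3 i \sqrt{22523} \approx 450.23 i$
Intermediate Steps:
$z = -207170$
$\sqrt{z + 4463} = \sqrt{-207170 + 4463} = \sqrt{-202707} = 3 i \sqrt{22523}$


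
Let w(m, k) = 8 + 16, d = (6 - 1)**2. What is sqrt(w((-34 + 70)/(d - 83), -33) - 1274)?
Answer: 25*I*sqrt(2) ≈ 35.355*I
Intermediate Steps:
d = 25 (d = 5**2 = 25)
w(m, k) = 24
sqrt(w((-34 + 70)/(d - 83), -33) - 1274) = sqrt(24 - 1274) = sqrt(-1250) = 25*I*sqrt(2)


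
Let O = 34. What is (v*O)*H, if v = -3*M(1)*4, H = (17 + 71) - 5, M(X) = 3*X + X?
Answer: -135456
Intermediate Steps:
M(X) = 4*X
H = 83 (H = 88 - 5 = 83)
v = -48 (v = -12*4 = -48)
(v*O)*H = -48*34*83 = -1632*83 = -135456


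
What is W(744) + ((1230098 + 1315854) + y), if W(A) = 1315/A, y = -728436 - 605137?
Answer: 902011291/744 ≈ 1.2124e+6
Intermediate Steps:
y = -1333573
W(744) + ((1230098 + 1315854) + y) = 1315/744 + ((1230098 + 1315854) - 1333573) = 1315*(1/744) + (2545952 - 1333573) = 1315/744 + 1212379 = 902011291/744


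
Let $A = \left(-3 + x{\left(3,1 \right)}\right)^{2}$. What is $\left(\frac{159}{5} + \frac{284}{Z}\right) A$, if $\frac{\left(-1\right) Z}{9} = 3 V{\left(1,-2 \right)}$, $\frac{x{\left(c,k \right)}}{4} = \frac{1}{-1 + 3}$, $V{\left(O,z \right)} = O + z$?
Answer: $\frac{5713}{135} \approx 42.319$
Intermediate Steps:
$x{\left(c,k \right)} = 2$ ($x{\left(c,k \right)} = \frac{4}{-1 + 3} = \frac{4}{2} = 4 \cdot \frac{1}{2} = 2$)
$A = 1$ ($A = \left(-3 + 2\right)^{2} = \left(-1\right)^{2} = 1$)
$Z = 27$ ($Z = - 9 \cdot 3 \left(1 - 2\right) = - 9 \cdot 3 \left(-1\right) = \left(-9\right) \left(-3\right) = 27$)
$\left(\frac{159}{5} + \frac{284}{Z}\right) A = \left(\frac{159}{5} + \frac{284}{27}\right) 1 = \frac{5713}{135} \cdot 1 = \frac{5713}{135}$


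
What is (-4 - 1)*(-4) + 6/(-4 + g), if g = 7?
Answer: 22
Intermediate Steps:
(-4 - 1)*(-4) + 6/(-4 + g) = (-4 - 1)*(-4) + 6/(-4 + 7) = -5*(-4) + 6/3 = 20 + 6*(1/3) = 20 + 2 = 22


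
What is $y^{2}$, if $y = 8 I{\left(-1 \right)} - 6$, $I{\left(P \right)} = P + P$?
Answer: $484$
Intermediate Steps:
$I{\left(P \right)} = 2 P$
$y = -22$ ($y = 8 \cdot 2 \left(-1\right) - 6 = 8 \left(-2\right) - 6 = -16 - 6 = -22$)
$y^{2} = \left(-22\right)^{2} = 484$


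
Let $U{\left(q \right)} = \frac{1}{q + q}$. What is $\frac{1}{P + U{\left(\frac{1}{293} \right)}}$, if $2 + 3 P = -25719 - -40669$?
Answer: $\frac{6}{30775} \approx 0.00019496$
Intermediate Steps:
$U{\left(q \right)} = \frac{1}{2 q}$
$P = \frac{14948}{3}$ ($P = - \frac{2}{3} + \frac{-25719 - -40669}{3} = - \frac{2}{3} + \frac{-25719 + 40669}{3} = - \frac{2}{3} + \frac{1}{3} \cdot 14950 = - \frac{2}{3} + \frac{14950}{3} = \frac{14948}{3} \approx 4982.7$)
$\frac{1}{P + U{\left(\frac{1}{293} \right)}} = \frac{1}{\frac{14948}{3} + \frac{1}{2 \cdot \frac{1}{293}}} = \frac{1}{\frac{14948}{3} + \frac{\frac{1}{\frac{1}{293}}}{2}} = \frac{1}{\frac{14948}{3} + \frac{1}{2} \cdot 293} = \frac{1}{\frac{14948}{3} + \frac{293}{2}} = \frac{1}{\frac{30775}{6}} = \frac{6}{30775}$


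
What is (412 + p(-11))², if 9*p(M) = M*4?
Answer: 13424896/81 ≈ 1.6574e+5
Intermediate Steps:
p(M) = 4*M/9 (p(M) = (M*4)/9 = (4*M)/9 = 4*M/9)
(412 + p(-11))² = (412 + (4/9)*(-11))² = (412 - 44/9)² = (3664/9)² = 13424896/81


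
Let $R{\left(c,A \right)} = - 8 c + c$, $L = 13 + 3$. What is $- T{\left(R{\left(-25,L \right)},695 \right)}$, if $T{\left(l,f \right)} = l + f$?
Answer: $-870$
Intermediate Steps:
$L = 16$
$R{\left(c,A \right)} = - 7 c$
$T{\left(l,f \right)} = f + l$
$- T{\left(R{\left(-25,L \right)},695 \right)} = - (695 - -175) = - (695 + 175) = \left(-1\right) 870 = -870$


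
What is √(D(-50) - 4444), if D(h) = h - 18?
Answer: 4*I*√282 ≈ 67.171*I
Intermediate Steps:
D(h) = -18 + h
√(D(-50) - 4444) = √((-18 - 50) - 4444) = √(-68 - 4444) = √(-4512) = 4*I*√282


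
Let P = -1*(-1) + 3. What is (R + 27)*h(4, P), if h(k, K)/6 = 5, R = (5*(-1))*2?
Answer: 510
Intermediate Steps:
P = 4 (P = 1 + 3 = 4)
R = -10 (R = -5*2 = -10)
h(k, K) = 30 (h(k, K) = 6*5 = 30)
(R + 27)*h(4, P) = (-10 + 27)*30 = 17*30 = 510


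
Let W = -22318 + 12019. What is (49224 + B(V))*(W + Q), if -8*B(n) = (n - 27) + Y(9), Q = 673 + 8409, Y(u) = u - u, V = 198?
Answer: -479036757/8 ≈ -5.9880e+7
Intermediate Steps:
Y(u) = 0
W = -10299
Q = 9082
B(n) = 27/8 - n/8 (B(n) = -((n - 27) + 0)/8 = -((-27 + n) + 0)/8 = -(-27 + n)/8 = 27/8 - n/8)
(49224 + B(V))*(W + Q) = (49224 + (27/8 - ⅛*198))*(-10299 + 9082) = (49224 + (27/8 - 99/4))*(-1217) = (49224 - 171/8)*(-1217) = (393621/8)*(-1217) = -479036757/8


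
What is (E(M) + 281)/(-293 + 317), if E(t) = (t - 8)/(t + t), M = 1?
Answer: 185/16 ≈ 11.563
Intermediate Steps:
E(t) = (-8 + t)/(2*t) (E(t) = (-8 + t)/((2*t)) = (-8 + t)*(1/(2*t)) = (-8 + t)/(2*t))
(E(M) + 281)/(-293 + 317) = ((½)*(-8 + 1)/1 + 281)/(-293 + 317) = ((½)*1*(-7) + 281)/24 = (-7/2 + 281)*(1/24) = (555/2)*(1/24) = 185/16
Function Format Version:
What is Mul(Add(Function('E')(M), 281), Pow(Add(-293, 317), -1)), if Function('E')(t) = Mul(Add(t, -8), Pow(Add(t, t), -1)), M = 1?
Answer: Rational(185, 16) ≈ 11.563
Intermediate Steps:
Function('E')(t) = Mul(Rational(1, 2), Pow(t, -1), Add(-8, t)) (Function('E')(t) = Mul(Add(-8, t), Pow(Mul(2, t), -1)) = Mul(Add(-8, t), Mul(Rational(1, 2), Pow(t, -1))) = Mul(Rational(1, 2), Pow(t, -1), Add(-8, t)))
Mul(Add(Function('E')(M), 281), Pow(Add(-293, 317), -1)) = Mul(Add(Mul(Rational(1, 2), Pow(1, -1), Add(-8, 1)), 281), Pow(Add(-293, 317), -1)) = Mul(Add(Mul(Rational(1, 2), 1, -7), 281), Pow(24, -1)) = Mul(Add(Rational(-7, 2), 281), Rational(1, 24)) = Mul(Rational(555, 2), Rational(1, 24)) = Rational(185, 16)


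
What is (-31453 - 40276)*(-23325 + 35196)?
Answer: -851494959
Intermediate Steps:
(-31453 - 40276)*(-23325 + 35196) = -71729*11871 = -851494959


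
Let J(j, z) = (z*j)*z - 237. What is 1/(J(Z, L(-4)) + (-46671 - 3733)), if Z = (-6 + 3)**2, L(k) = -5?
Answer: -1/50416 ≈ -1.9835e-5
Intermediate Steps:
Z = 9 (Z = (-3)**2 = 9)
J(j, z) = -237 + j*z**2 (J(j, z) = (j*z)*z - 237 = j*z**2 - 237 = -237 + j*z**2)
1/(J(Z, L(-4)) + (-46671 - 3733)) = 1/((-237 + 9*(-5)**2) + (-46671 - 3733)) = 1/((-237 + 9*25) - 50404) = 1/((-237 + 225) - 50404) = 1/(-12 - 50404) = 1/(-50416) = -1/50416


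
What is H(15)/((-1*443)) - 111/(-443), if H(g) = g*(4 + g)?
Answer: -174/443 ≈ -0.39278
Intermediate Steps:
H(15)/((-1*443)) - 111/(-443) = (15*(4 + 15))/((-1*443)) - 111/(-443) = (15*19)/(-443) - 111*(-1/443) = 285*(-1/443) + 111/443 = -285/443 + 111/443 = -174/443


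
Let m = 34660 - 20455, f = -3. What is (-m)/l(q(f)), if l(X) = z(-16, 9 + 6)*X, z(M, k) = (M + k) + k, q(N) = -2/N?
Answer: -42615/28 ≈ -1522.0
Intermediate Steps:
m = 14205
z(M, k) = M + 2*k
l(X) = 14*X (l(X) = (-16 + 2*(9 + 6))*X = (-16 + 2*15)*X = (-16 + 30)*X = 14*X)
(-m)/l(q(f)) = (-1*14205)/((14*(-2/(-3)))) = -14205/(14*(-2*(-⅓))) = -14205/(14*(⅔)) = -14205/28/3 = -14205*3/28 = -42615/28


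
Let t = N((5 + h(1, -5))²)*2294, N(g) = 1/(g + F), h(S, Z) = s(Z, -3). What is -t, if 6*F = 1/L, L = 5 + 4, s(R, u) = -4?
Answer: -123876/55 ≈ -2252.3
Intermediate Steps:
h(S, Z) = -4
L = 9
F = 1/54 (F = (⅙)/9 = (⅙)*(⅑) = 1/54 ≈ 0.018519)
N(g) = 1/(1/54 + g) (N(g) = 1/(g + 1/54) = 1/(1/54 + g))
t = 123876/55 (t = (54/(1 + 54*(5 - 4)²))*2294 = (54/(1 + 54*1²))*2294 = (54/(1 + 54*1))*2294 = (54/(1 + 54))*2294 = (54/55)*2294 = 123876/55 ≈ 2252.3)
-t = -1*123876/55 = -123876/55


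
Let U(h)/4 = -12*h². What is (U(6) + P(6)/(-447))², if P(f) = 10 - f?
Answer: 596632656400/199809 ≈ 2.9860e+6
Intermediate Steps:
U(h) = -48*h² (U(h) = 4*(-12*h²) = -48*h²)
(U(6) + P(6)/(-447))² = (-48*6² + (10 - 1*6)/(-447))² = (-48*36 + (10 - 6)*(-1/447))² = (-1728 + 4*(-1/447))² = (-1728 - 4/447)² = (-772420/447)² = 596632656400/199809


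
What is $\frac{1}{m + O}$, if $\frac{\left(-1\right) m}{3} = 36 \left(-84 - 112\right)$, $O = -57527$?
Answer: $- \frac{1}{36359} \approx -2.7503 \cdot 10^{-5}$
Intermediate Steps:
$m = 21168$ ($m = - 3 \cdot 36 \left(-84 - 112\right) = - 3 \cdot 36 \left(-196\right) = \left(-3\right) \left(-7056\right) = 21168$)
$\frac{1}{m + O} = \frac{1}{21168 - 57527} = \frac{1}{-36359} = - \frac{1}{36359}$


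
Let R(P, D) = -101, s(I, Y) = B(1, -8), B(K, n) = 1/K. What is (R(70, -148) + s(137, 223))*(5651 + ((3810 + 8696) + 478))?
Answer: -1863500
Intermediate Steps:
s(I, Y) = 1 (s(I, Y) = 1/1 = 1)
(R(70, -148) + s(137, 223))*(5651 + ((3810 + 8696) + 478)) = (-101 + 1)*(5651 + ((3810 + 8696) + 478)) = -100*(5651 + (12506 + 478)) = -100*(5651 + 12984) = -100*18635 = -1863500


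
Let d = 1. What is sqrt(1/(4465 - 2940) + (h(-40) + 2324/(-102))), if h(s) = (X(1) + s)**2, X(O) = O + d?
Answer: sqrt(343874699211)/15555 ≈ 37.699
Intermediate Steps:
X(O) = 1 + O (X(O) = O + 1 = 1 + O)
h(s) = (2 + s)**2 (h(s) = ((1 + 1) + s)**2 = (2 + s)**2)
sqrt(1/(4465 - 2940) + (h(-40) + 2324/(-102))) = sqrt(1/(4465 - 2940) + ((2 - 40)**2 + 2324/(-102))) = sqrt(1/1525 + ((-38)**2 + 2324*(-1/102))) = sqrt(1/1525 + (1444 - 1162/51)) = sqrt(1/1525 + 72482/51) = sqrt(110535101/77775) = sqrt(343874699211)/15555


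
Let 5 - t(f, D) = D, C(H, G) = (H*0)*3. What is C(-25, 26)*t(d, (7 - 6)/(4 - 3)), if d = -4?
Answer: 0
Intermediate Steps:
C(H, G) = 0 (C(H, G) = 0*3 = 0)
t(f, D) = 5 - D
C(-25, 26)*t(d, (7 - 6)/(4 - 3)) = 0*(5 - (7 - 6)/(4 - 3)) = 0*(5 - 1/1) = 0*(5 - 1) = 0*4 = 0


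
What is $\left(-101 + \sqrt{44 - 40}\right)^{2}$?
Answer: $9801$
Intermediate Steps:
$\left(-101 + \sqrt{44 - 40}\right)^{2} = \left(-101 + \sqrt{4}\right)^{2} = \left(-101 + 2\right)^{2} = \left(-99\right)^{2} = 9801$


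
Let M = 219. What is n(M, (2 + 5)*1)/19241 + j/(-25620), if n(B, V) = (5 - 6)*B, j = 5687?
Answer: -115034347/492954420 ≈ -0.23336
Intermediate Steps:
n(B, V) = -B
n(M, (2 + 5)*1)/19241 + j/(-25620) = -1*219/19241 + 5687/(-25620) = -219*1/19241 + 5687*(-1/25620) = -219/19241 - 5687/25620 = -115034347/492954420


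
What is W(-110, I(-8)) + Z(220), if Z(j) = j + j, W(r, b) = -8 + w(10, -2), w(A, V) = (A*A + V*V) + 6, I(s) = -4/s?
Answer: 542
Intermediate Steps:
w(A, V) = 6 + A² + V² (w(A, V) = (A² + V²) + 6 = 6 + A² + V²)
W(r, b) = 102 (W(r, b) = -8 + (6 + 10² + (-2)²) = -8 + (6 + 100 + 4) = -8 + 110 = 102)
Z(j) = 2*j
W(-110, I(-8)) + Z(220) = 102 + 2*220 = 102 + 440 = 542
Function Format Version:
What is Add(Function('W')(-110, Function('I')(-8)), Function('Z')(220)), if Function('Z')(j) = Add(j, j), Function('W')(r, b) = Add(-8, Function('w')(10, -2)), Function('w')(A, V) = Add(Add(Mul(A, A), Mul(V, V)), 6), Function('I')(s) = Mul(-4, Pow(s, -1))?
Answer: 542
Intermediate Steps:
Function('w')(A, V) = Add(6, Pow(A, 2), Pow(V, 2)) (Function('w')(A, V) = Add(Add(Pow(A, 2), Pow(V, 2)), 6) = Add(6, Pow(A, 2), Pow(V, 2)))
Function('W')(r, b) = 102 (Function('W')(r, b) = Add(-8, Add(6, Pow(10, 2), Pow(-2, 2))) = Add(-8, Add(6, 100, 4)) = Add(-8, 110) = 102)
Function('Z')(j) = Mul(2, j)
Add(Function('W')(-110, Function('I')(-8)), Function('Z')(220)) = Add(102, Mul(2, 220)) = Add(102, 440) = 542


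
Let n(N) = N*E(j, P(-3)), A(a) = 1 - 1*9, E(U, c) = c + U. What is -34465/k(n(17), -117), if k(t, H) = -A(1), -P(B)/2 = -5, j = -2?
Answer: -34465/8 ≈ -4308.1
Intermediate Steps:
P(B) = 10 (P(B) = -2*(-5) = 10)
E(U, c) = U + c
A(a) = -8 (A(a) = 1 - 9 = -8)
n(N) = 8*N (n(N) = N*(-2 + 10) = N*8 = 8*N)
k(t, H) = 8 (k(t, H) = -1*(-8) = 8)
-34465/k(n(17), -117) = -34465/8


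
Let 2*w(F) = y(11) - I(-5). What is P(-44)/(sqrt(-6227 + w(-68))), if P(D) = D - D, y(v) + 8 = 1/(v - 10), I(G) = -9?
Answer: 0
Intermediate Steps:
y(v) = -8 + 1/(-10 + v) (y(v) = -8 + 1/(v - 10) = -8 + 1/(-10 + v))
P(D) = 0
w(F) = 1 (w(F) = ((81 - 8*11)/(-10 + 11) - 1*(-9))/2 = ((81 - 88)/1 + 9)/2 = (1*(-7) + 9)/2 = (-7 + 9)/2 = (1/2)*2 = 1)
P(-44)/(sqrt(-6227 + w(-68))) = 0/(sqrt(-6227 + 1)) = 0/(sqrt(-6226)) = 0/((I*sqrt(6226))) = 0*(-I*sqrt(6226)/6226) = 0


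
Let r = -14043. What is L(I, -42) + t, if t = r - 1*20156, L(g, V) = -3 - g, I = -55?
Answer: -34147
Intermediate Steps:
t = -34199 (t = -14043 - 1*20156 = -14043 - 20156 = -34199)
L(I, -42) + t = (-3 - 1*(-55)) - 34199 = (-3 + 55) - 34199 = 52 - 34199 = -34147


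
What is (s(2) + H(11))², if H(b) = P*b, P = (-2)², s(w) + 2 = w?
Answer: 1936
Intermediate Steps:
s(w) = -2 + w
P = 4
H(b) = 4*b
(s(2) + H(11))² = ((-2 + 2) + 4*11)² = (0 + 44)² = 44² = 1936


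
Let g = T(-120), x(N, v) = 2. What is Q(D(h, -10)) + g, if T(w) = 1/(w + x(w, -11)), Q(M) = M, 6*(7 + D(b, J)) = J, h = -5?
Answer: -3071/354 ≈ -8.6751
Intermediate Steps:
D(b, J) = -7 + J/6
T(w) = 1/(2 + w) (T(w) = 1/(w + 2) = 1/(2 + w))
g = -1/118 (g = 1/(2 - 120) = 1/(-118) = -1/118 ≈ -0.0084746)
Q(D(h, -10)) + g = (-7 + (1/6)*(-10)) - 1/118 = (-7 - 5/3) - 1/118 = -26/3 - 1/118 = -3071/354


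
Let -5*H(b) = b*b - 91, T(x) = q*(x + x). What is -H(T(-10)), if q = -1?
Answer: 309/5 ≈ 61.800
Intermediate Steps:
T(x) = -2*x (T(x) = -(x + x) = -2*x)
H(b) = 91/5 - b²/5 (H(b) = -(b*b - 91)/5 = -(b² - 91)/5 = -(-91 + b²)/5 = 91/5 - b²/5)
-H(T(-10)) = -(91/5 - (-2*(-10))²/5) = -(91/5 - ⅕*20²) = -(91/5 - ⅕*400) = -(91/5 - 80) = -1*(-309/5) = 309/5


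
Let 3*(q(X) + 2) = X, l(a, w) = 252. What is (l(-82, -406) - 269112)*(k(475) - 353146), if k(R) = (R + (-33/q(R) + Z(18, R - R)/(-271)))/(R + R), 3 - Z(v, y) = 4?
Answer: 229284979883496522/2414881 ≈ 9.4947e+10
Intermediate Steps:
Z(v, y) = -1 (Z(v, y) = 3 - 1*4 = 3 - 4 = -1)
q(X) = -2 + X/3
k(R) = (1/271 + R - 33/(-2 + R/3))/(2*R) (k(R) = (R + (-33/(-2 + R/3) - 1/(-271)))/(R + R) = (R + (-33/(-2 + R/3) - 1*(-1/271)))/((2*R)) = (R + (-33/(-2 + R/3) + 1/271))*(1/(2*R)) = (R + (1/271 - 33/(-2 + R/3)))*(1/(2*R)) = (1/271 + R - 33/(-2 + R/3))*(1/(2*R)) = (1/271 + R - 33/(-2 + R/3))/(2*R))
(l(-82, -406) - 269112)*(k(475) - 353146) = (252 - 269112)*((1/542)*(-26835 + 475 + 271*475*(-6 + 475))/(475*(-6 + 475)) - 353146) = -268860*((1/542)*(1/475)*(-26835 + 475 + 271*475*469)/469 - 353146) = -268860*((1/542)*(1/475)*(1/469)*(-26835 + 475 + 60372025) - 353146) = -268860*((1/542)*(1/475)*(1/469)*60345665 - 353146) = -268860*(12069133/24148810 - 353146) = -268860*(-8528043587127/24148810) = 229284979883496522/2414881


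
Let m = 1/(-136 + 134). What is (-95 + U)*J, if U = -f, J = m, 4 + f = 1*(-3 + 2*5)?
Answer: 49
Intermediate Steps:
f = 3 (f = -4 + 1*(-3 + 2*5) = -4 + 1*(-3 + 10) = -4 + 1*7 = -4 + 7 = 3)
m = -1/2 (m = 1/(-2) = -1/2 ≈ -0.50000)
J = -1/2 ≈ -0.50000
U = -3 (U = -1*3 = -3)
(-95 + U)*J = (-95 - 3)*(-1/2) = -98*(-1/2) = 49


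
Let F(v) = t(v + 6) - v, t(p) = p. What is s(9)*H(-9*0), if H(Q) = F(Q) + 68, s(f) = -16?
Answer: -1184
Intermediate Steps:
F(v) = 6 (F(v) = (v + 6) - v = (6 + v) - v = 6)
H(Q) = 74 (H(Q) = 6 + 68 = 74)
s(9)*H(-9*0) = -16*74 = -1184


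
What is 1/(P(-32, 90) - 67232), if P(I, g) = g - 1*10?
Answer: -1/67152 ≈ -1.4892e-5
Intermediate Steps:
P(I, g) = -10 + g (P(I, g) = g - 10 = -10 + g)
1/(P(-32, 90) - 67232) = 1/((-10 + 90) - 67232) = 1/(80 - 67232) = 1/(-67152) = -1/67152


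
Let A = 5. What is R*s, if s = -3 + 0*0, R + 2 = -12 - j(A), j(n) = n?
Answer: 57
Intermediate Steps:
R = -19 (R = -2 + (-12 - 1*5) = -2 + (-12 - 5) = -2 - 17 = -19)
s = -3 (s = -3 + 0 = -3)
R*s = -19*(-3) = 57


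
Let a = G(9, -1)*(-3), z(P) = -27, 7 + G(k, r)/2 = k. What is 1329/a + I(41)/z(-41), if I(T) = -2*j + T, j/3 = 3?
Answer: -12053/108 ≈ -111.60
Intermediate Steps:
j = 9 (j = 3*3 = 9)
G(k, r) = -14 + 2*k
a = -12 (a = (-14 + 2*9)*(-3) = (-14 + 18)*(-3) = 4*(-3) = -12)
I(T) = -18 + T (I(T) = -2*9 + T = -18 + T)
1329/a + I(41)/z(-41) = 1329/(-12) + (-18 + 41)/(-27) = 1329*(-1/12) + 23*(-1/27) = -443/4 - 23/27 = -12053/108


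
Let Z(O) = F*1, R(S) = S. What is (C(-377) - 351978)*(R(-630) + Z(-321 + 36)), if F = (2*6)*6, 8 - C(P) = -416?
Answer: 196167132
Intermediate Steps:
C(P) = 424 (C(P) = 8 - 1*(-416) = 8 + 416 = 424)
F = 72 (F = 12*6 = 72)
Z(O) = 72 (Z(O) = 72*1 = 72)
(C(-377) - 351978)*(R(-630) + Z(-321 + 36)) = (424 - 351978)*(-630 + 72) = -351554*(-558) = 196167132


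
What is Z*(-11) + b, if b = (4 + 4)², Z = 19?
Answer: -145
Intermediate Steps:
b = 64 (b = 8² = 64)
Z*(-11) + b = 19*(-11) + 64 = -209 + 64 = -145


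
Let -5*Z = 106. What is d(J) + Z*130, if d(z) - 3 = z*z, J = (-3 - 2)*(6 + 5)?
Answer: 272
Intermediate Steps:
Z = -106/5 (Z = -⅕*106 = -106/5 ≈ -21.200)
J = -55 (J = -5*11 = -55)
d(z) = 3 + z² (d(z) = 3 + z*z = 3 + z²)
d(J) + Z*130 = (3 + (-55)²) - 106/5*130 = (3 + 3025) - 2756 = 3028 - 2756 = 272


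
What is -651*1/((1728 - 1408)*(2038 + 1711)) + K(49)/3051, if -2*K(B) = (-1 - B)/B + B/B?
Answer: -96724009/179350960320 ≈ -0.00053930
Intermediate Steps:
K(B) = -1/2 - (-1 - B)/(2*B) (K(B) = -((-1 - B)/B + B/B)/2 = -((-1 - B)/B + 1)/2 = -(1 + (-1 - B)/B)/2 = -1/2 - (-1 - B)/(2*B))
-651*1/((1728 - 1408)*(2038 + 1711)) + K(49)/3051 = -651*1/((1728 - 1408)*(2038 + 1711)) + ((1/2)/49)/3051 = -651/(320*3749) + ((1/2)*(1/49))*(1/3051) = -651/1199680 + (1/98)*(1/3051) = -651*1/1199680 + 1/298998 = -651/1199680 + 1/298998 = -96724009/179350960320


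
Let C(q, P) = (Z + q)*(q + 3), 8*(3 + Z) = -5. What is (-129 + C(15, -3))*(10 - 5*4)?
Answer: -1515/2 ≈ -757.50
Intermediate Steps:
Z = -29/8 (Z = -3 + (⅛)*(-5) = -3 - 5/8 = -29/8 ≈ -3.6250)
C(q, P) = (3 + q)*(-29/8 + q) (C(q, P) = (-29/8 + q)*(q + 3) = (-29/8 + q)*(3 + q) = (3 + q)*(-29/8 + q))
(-129 + C(15, -3))*(10 - 5*4) = (-129 + (-87/8 + 15² - 5/8*15))*(10 - 5*4) = (-129 + (-87/8 + 225 - 75/8))*(10 - 20) = (-129 + 819/4)*(-10) = (303/4)*(-10) = -1515/2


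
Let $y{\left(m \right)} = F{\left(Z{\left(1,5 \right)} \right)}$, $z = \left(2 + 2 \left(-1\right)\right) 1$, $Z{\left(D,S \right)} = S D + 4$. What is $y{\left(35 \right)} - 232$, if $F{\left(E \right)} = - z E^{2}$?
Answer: $-232$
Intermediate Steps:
$Z{\left(D,S \right)} = 4 + D S$ ($Z{\left(D,S \right)} = D S + 4 = 4 + D S$)
$z = 0$ ($z = \left(2 - 2\right) 1 = 0 \cdot 1 = 0$)
$F{\left(E \right)} = 0$ ($F{\left(E \right)} = - 0 E^{2} = \left(-1\right) 0 = 0$)
$y{\left(m \right)} = 0$
$y{\left(35 \right)} - 232 = 0 - 232 = -232$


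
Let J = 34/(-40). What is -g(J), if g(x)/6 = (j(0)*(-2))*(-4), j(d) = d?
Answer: 0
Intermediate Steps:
J = -17/20 (J = 34*(-1/40) = -17/20 ≈ -0.85000)
g(x) = 0 (g(x) = 6*((0*(-2))*(-4)) = 6*(0*(-4)) = 6*0 = 0)
-g(J) = -1*0 = 0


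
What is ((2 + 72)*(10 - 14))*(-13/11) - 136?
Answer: 2352/11 ≈ 213.82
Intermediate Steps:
((2 + 72)*(10 - 14))*(-13/11) - 136 = (74*(-4))*(-13*1/11) - 136 = -296*(-13/11) - 136 = 3848/11 - 136 = 2352/11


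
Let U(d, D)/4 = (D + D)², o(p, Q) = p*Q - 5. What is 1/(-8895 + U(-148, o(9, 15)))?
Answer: 1/261505 ≈ 3.8240e-6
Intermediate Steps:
o(p, Q) = -5 + Q*p (o(p, Q) = Q*p - 5 = -5 + Q*p)
U(d, D) = 16*D² (U(d, D) = 4*(D + D)² = 4*(2*D)² = 4*(4*D²) = 16*D²)
1/(-8895 + U(-148, o(9, 15))) = 1/(-8895 + 16*(-5 + 15*9)²) = 1/(-8895 + 16*(-5 + 135)²) = 1/(-8895 + 16*130²) = 1/(-8895 + 16*16900) = 1/(-8895 + 270400) = 1/261505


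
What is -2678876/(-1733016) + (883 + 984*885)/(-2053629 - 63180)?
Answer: 346663243343/305705322162 ≈ 1.1340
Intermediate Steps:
-2678876/(-1733016) + (883 + 984*885)/(-2053629 - 63180) = -2678876*(-1/1733016) + (883 + 870840)/(-2116809) = 669719/433254 + 871723*(-1/2116809) = 669719/433254 - 871723/2116809 = 346663243343/305705322162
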